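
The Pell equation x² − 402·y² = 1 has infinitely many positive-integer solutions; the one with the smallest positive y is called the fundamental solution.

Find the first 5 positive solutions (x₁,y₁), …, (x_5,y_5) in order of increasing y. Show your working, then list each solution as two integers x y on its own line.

√402 → a₀=20, period (20,40); ℓ=2 even so k=1
step 0: (20, 1)  from 20·(1,0) + (0,1)
step 1: (401, 20)  from 20·(20,1) + (1,0)
(x₁, y₁) = (401, 20);  401² − 402·20² = 1 ✓
(401+20√402)^2 = 321601 + 16040√402
(401+20√402)^3 = 257923601 + 12864060√402
(401+20√402)^4 = 206854406401 + 10316960080√402
(401+20√402)^5 = 165896976010001 + 8274189120100√402

401 20
321601 16040
257923601 12864060
206854406401 10316960080
165896976010001 8274189120100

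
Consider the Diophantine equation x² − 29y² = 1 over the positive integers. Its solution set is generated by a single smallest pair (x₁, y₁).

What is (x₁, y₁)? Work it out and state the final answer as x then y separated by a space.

9801 1820

√29 → a₀=5, period (2,1,1,2,10); ℓ=5 odd so k=9
step 0: (5, 1)  from 5·(1,0) + (0,1)
…
step 2: (16, 3)  from 1·(11,2) + (5,1)
step 3: (27, 5)  from 1·(16,3) + (11,2)
step 4: (70, 13)  from 2·(27,5) + (16,3)
step 5: (727, 135)  from 10·(70,13) + (27,5)
step 6: (1524, 283)  from 2·(727,135) + (70,13)
step 7: (2251, 418)  from 1·(1524,283) + (727,135)
step 8: (3775, 701)  from 1·(2251,418) + (1524,283)
step 9: (9801, 1820)  from 2·(3775,701) + (2251,418)
(x₁, y₁) = (9801, 1820);  9801² − 29·1820² = 1 ✓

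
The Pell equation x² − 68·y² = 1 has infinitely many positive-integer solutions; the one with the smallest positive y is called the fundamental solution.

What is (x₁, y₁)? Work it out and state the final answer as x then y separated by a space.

33 4

[8; 4,16] for √68; ℓ=2 ⇒ convergent index 1
k=0  a_k=8  p_k/q_k = 8/1
k=1  a_k=4  p_k/q_k = 33/4
(x₁, y₁) = (33, 4);  33² − 68·4² = 1 ✓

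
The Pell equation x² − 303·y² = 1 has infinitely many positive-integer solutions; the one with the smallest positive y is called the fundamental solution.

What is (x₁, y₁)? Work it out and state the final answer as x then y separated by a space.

2524 145

√303 → a₀=17, period (2,2,5,2,2,34); ℓ=6 even so k=5
step 0: (17, 1)  from 17·(1,0) + (0,1)
step 1: (35, 2)  from 2·(17,1) + (1,0)
step 2: (87, 5)  from 2·(35,2) + (17,1)
step 3: (470, 27)  from 5·(87,5) + (35,2)
step 4: (1027, 59)  from 2·(470,27) + (87,5)
step 5: (2524, 145)  from 2·(1027,59) + (470,27)
(x₁, y₁) = (2524, 145);  2524² − 303·145² = 1 ✓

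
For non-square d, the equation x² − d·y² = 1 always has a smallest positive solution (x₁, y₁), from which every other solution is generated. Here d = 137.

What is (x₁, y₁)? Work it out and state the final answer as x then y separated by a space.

√137 → a₀=11, period (1,2,2,1,1,2,2,1,22); ℓ=9 odd so k=17
step 0: (11, 1)  from 11·(1,0) + (0,1)
…
step 5: (199, 17)  from 1·(117,10) + (82,7)
step 6: (515, 44)  from 2·(199,17) + (117,10)
…
step 14: (694077, 59299)  from 1·(408178,34873) + (285899,24426)
…
step 16: (4286741, 366241)  from 2·(1796332,153471) + (694077,59299)
step 17: (6083073, 519712)  from 1·(4286741,366241) + (1796332,153471)
fundamental: x₁=6083073, y₁=519712  (since 37003777123329 − 137·270100562944 = 1)

6083073 519712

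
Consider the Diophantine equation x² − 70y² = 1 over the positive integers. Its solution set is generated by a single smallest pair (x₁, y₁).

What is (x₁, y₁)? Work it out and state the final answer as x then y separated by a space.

251 30

√70 = [8; 2,1,2,1,2,16, …], period ℓ=6 (even) → k=5
step 0: (8, 1)  from 8·(1,0) + (0,1)
…
step 3: (67, 8)  from 2·(25,3) + (17,2)
step 4: (92, 11)  from 1·(67,8) + (25,3)
step 5: (251, 30)  from 2·(92,11) + (67,8)
fundamental: x₁=251, y₁=30  (since 63001 − 70·900 = 1)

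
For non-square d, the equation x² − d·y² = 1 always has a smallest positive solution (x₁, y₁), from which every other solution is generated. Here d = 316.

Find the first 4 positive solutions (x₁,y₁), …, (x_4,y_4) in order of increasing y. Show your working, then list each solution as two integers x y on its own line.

√316 → a₀=17, period (1,3,2,8,2,3,1,34); ℓ=8 even so k=7
a_0=17:  p_0=17·1+0=17,  q_0=17·0+1=1
…
a_2=3:  p_2=3·18+17=71,  q_2=3·1+1=4
…
a_4=8:  p_4=8·160+71=1351,  q_4=8·9+4=76
…
a_6=3:  p_6=3·2862+1351=9937,  q_6=3·161+76=559
a_7=1:  p_7=1·9937+2862=12799,  q_7=1·559+161=720
(x₁, y₁) = (12799, 720);  12799² − 316·720² = 1 ✓
n=2: (12799,720)∘(12799,720) = (12799·12799+316·720·720, 12799·720+720·12799) = (327628801,18430560)
n=3: (327628801,18430560)∘(12799,720) = (12799·327628801+316·720·18430560, 12799·18430560+720·327628801) = (8386642035199,471785474160)
n=4: (8386642035199,471785474160)∘(12799,720) = (12799·8386642035199+316·720·471785474160, 12799·471785474160+720·8386642035199) = (214681262489395201,12076764549117120)

12799 720
327628801 18430560
8386642035199 471785474160
214681262489395201 12076764549117120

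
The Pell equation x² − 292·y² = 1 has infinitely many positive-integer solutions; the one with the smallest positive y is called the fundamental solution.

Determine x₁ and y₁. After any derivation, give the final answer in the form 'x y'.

2281249 133500

√292 → a₀=17, period (11,2,1,3,8,3,1,2,11,34); ℓ=10 even so k=9
step 0: (17, 1)  from 17·(1,0) + (0,1)
step 1: (188, 11)  from 11·(17,1) + (1,0)
…
step 5: (17669, 1034)  from 8·(2136,125) + (581,34)
…
step 8: (200767, 11749)  from 2·(72812,4261) + (55143,3227)
step 9: (2281249, 133500)  from 11·(200767,11749) + (72812,4261)
(x₁, y₁) = (2281249, 133500);  2281249² − 292·133500² = 1 ✓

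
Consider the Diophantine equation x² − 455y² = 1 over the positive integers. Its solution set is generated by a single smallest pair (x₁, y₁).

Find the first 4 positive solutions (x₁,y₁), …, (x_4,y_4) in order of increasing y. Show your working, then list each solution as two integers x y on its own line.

√455 = [21; 3,42, …], period ℓ=2 (even) → k=1
step 0: (21, 1)  from 21·(1,0) + (0,1)
step 1: (64, 3)  from 3·(21,1) + (1,0)
→ (64, 3).  Check: 64²=4096, 455·3²=4095, difference 1.
k=2:  x_2 = 64·64+455·3·3 = 8191,  y_2 = 64·3+3·64 = 384
k=3:  x_3 = 64·8191+455·3·384 = 1048384,  y_3 = 64·384+3·8191 = 49149
k=4:  x_4 = 64·1048384+455·3·49149 = 134184961,  y_4 = 64·49149+3·1048384 = 6290688

64 3
8191 384
1048384 49149
134184961 6290688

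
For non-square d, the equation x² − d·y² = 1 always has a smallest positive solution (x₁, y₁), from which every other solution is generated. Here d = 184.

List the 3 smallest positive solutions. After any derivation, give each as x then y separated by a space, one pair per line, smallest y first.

24335 1794
1184384449 87313980
57643991108495 4249571404806

√184 = [13; 1,1,3,2,1,2,1,2,3,1,1,26, …], period ℓ=12 (even) → k=11
a_0=13:  p_0=13·1+0=13,  q_0=13·0+1=1
…
a_5=1:  p_5=1·217+95=312,  q_5=1·16+7=23
a_6=2:  p_6=2·312+217=841,  q_6=2·23+16=62
…
a_8=2:  p_8=2·1153+841=3147,  q_8=2·85+62=232
a_9=3:  p_9=3·3147+1153=10594,  q_9=3·232+85=781
a_10=1:  p_10=1·10594+3147=13741,  q_10=1·781+232=1013
a_11=1:  p_11=1·13741+10594=24335,  q_11=1·1013+781=1794
→ (24335, 1794).  Check: 24335²=592192225, 184·1794²=592192224, difference 1.
(x_2, y_2) = (24335·24335 + 184·1794·1794, 24335·1794 + 1794·24335) = (1184384449, 87313980)
(x_3, y_3) = (24335·1184384449 + 184·1794·87313980, 24335·87313980 + 1794·1184384449) = (57643991108495, 4249571404806)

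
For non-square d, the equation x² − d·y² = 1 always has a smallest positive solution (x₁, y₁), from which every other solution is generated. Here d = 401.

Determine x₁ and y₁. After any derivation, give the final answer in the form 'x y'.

801 40

[20; 40] for √401; ℓ=1 ⇒ convergent index 1
a_0=20:  p_0=20·1+0=20,  q_0=20·0+1=1
a_1=40:  p_1=40·20+1=801,  q_1=40·1+0=40
fundamental: x₁=801, y₁=40  (since 641601 − 401·1600 = 1)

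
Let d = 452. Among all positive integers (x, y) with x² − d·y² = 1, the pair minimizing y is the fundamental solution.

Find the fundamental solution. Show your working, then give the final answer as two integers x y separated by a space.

1204353 56648

√452 = [21; 3,1,5,3,10,3,5,1,3,42, …], period ℓ=10 (even) → k=9
i=0: a=21 ⇒ p=21, q=1
i=1: a=3 ⇒ p=64, q=3
i=2: a=1 ⇒ p=85, q=4
i=3: a=5 ⇒ p=489, q=23
…
i=5: a=10 ⇒ p=16009, q=753
i=6: a=3 ⇒ p=49579, q=2332
…
i=8: a=1 ⇒ p=313483, q=14745
i=9: a=3 ⇒ p=1204353, q=56648
(x₁, y₁) = (1204353, 56648);  1204353² − 452·56648² = 1 ✓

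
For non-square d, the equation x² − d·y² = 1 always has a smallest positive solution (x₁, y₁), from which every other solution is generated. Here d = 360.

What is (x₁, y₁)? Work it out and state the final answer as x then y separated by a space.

19 1

√360 → a₀=18, period (1,36); ℓ=2 even so k=1
a_0=18:  p_0=18·1+0=18,  q_0=18·0+1=1
a_1=1:  p_1=1·18+1=19,  q_1=1·1+0=1
fundamental: x₁=19, y₁=1  (since 361 − 360·1 = 1)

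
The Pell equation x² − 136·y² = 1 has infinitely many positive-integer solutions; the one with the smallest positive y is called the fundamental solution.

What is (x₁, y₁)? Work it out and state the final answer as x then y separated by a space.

√136 → a₀=11, period (1,1,1,22); ℓ=4 even so k=3
step 0: (11, 1)  from 11·(1,0) + (0,1)
step 1: (12, 1)  from 1·(11,1) + (1,0)
step 2: (23, 2)  from 1·(12,1) + (11,1)
step 3: (35, 3)  from 1·(23,2) + (12,1)
(x₁, y₁) = (35, 3);  35² − 136·3² = 1 ✓

35 3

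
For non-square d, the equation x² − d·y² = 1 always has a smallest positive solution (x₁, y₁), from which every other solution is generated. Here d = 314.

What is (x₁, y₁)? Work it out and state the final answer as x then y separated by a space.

√314 → a₀=17, period (1,2,1,1,2,1,34); ℓ=7 odd so k=13
i=0: a=17 ⇒ p=17, q=1
…
i=2: a=2 ⇒ p=53, q=3
…
i=5: a=2 ⇒ p=319, q=18
…
i=8: a=1 ⇒ p=15824, q=893
i=9: a=2 ⇒ p=47029, q=2654
…
i=11: a=1 ⇒ p=109882, q=6201
i=12: a=2 ⇒ p=282617, q=15949
i=13: a=1 ⇒ p=392499, q=22150
→ (392499, 22150).  Check: 392499²=154055465001, 314·22150²=154055465000, difference 1.

392499 22150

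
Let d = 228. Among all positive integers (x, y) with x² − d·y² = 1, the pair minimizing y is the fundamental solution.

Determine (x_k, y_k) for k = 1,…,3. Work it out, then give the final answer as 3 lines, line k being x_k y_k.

[15; 10,30] for √228; ℓ=2 ⇒ convergent index 1
i=0: a=15 ⇒ p=15, q=1
i=1: a=10 ⇒ p=151, q=10
→ (151, 10).  Check: 151²=22801, 228·10²=22800, difference 1.
(151+10√228)^2 = 45601 + 3020√228
(151+10√228)^3 = 13771351 + 912030√228

151 10
45601 3020
13771351 912030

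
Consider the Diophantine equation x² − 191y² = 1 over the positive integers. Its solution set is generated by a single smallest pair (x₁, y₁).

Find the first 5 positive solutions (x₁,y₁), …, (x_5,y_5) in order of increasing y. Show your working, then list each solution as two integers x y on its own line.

[13; 1,4,1,1,3,…,4,1,26] for √191; ℓ=16 ⇒ convergent index 15
step 0: (13, 1)  from 13·(1,0) + (0,1)
…
step 2: (69, 5)  from 4·(14,1) + (13,1)
step 3: (83, 6)  from 1·(69,5) + (14,1)
…
step 5: (539, 39)  from 3·(152,11) + (83,6)
step 6: (1230, 89)  from 2·(539,39) + (152,11)
…
step 8: (40217, 2910)  from 13·(2999,217) + (1230,89)
…
step 12: (911765, 65973)  from 1·(704682,50989) + (207083,14984)
…
step 14: (7377553, 533821)  from 4·(1616447,116962) + (911765,65973)
step 15: (8994000, 650783)  from 1·(7377553,533821) + (1616447,116962)
→ (8994000, 650783).  Check: 8994000²=80892036000000, 191·650783²=80892035999999, difference 1.
(x_2, y_2) = (8994000·8994000 + 191·650783·650783, 8994000·650783 + 650783·8994000) = (161784071999999, 11706284604000)
(x_3, y_3) = (8994000·161784071999999 + 191·650783·11706284604000, 8994000·11706284604000 + 650783·161784071999999) = (2910171887135973018000, 210572647456751349217)
(x_4, y_4) = (8994000·2910171887135973018000 + 191·650783·210572647456751349217, 8994000·210572647456751349217 + 650783·2910171887135973018000) = (52348171905801720863712000001, 3787780782452031563430792000)
(x_5, y_5) = (8994000·52348171905801720863712000001 + 191·650783·3787780782452031563430792000, 8994000·3787780782452031563430792000 + 650783·52348171905801720863712000001) = (941638916241558444724564320044970000, 68134600714746933190345629744650783)

8994000 650783
161784071999999 11706284604000
2910171887135973018000 210572647456751349217
52348171905801720863712000001 3787780782452031563430792000
941638916241558444724564320044970000 68134600714746933190345629744650783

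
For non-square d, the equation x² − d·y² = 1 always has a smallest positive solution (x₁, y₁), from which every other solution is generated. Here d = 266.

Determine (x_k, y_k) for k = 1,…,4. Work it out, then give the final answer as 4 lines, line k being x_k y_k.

685 42
938449 57540
1285674445 78829758
1761373051201 107996710920

√266 = [16; 3,4,3,32, …], period ℓ=4 (even) → k=3
i=0: a=16 ⇒ p=16, q=1
i=1: a=3 ⇒ p=49, q=3
i=2: a=4 ⇒ p=212, q=13
i=3: a=3 ⇒ p=685, q=42
→ (685, 42).  Check: 685²=469225, 266·42²=469224, difference 1.
k=2:  x_2 = 685·685+266·42·42 = 938449,  y_2 = 685·42+42·685 = 57540
k=3:  x_3 = 685·938449+266·42·57540 = 1285674445,  y_3 = 685·57540+42·938449 = 78829758
k=4:  x_4 = 685·1285674445+266·42·78829758 = 1761373051201,  y_4 = 685·78829758+42·1285674445 = 107996710920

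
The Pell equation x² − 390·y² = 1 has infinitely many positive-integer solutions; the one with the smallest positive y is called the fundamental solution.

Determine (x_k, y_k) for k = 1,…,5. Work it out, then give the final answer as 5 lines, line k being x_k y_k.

d=390: √d = [19; 1,2,1,38] (ℓ=4, even), read p_3/q_3
a_0=19:  p_0=19·1+0=19,  q_0=19·0+1=1
…
a_2=2:  p_2=2·20+19=59,  q_2=2·1+1=3
a_3=1:  p_3=1·59+20=79,  q_3=1·3+1=4
(x₁, y₁) = (79, 4);  79² − 390·4² = 1 ✓
(x_2, y_2) = (79·79 + 390·4·4, 79·4 + 4·79) = (12481, 632)
(x_3, y_3) = (79·12481 + 390·4·632, 79·632 + 4·12481) = (1971919, 99852)
(x_4, y_4) = (79·1971919 + 390·4·99852, 79·99852 + 4·1971919) = (311550721, 15775984)
(x_5, y_5) = (79·311550721 + 390·4·15775984, 79·15775984 + 4·311550721) = (49223041999, 2492505620)

79 4
12481 632
1971919 99852
311550721 15775984
49223041999 2492505620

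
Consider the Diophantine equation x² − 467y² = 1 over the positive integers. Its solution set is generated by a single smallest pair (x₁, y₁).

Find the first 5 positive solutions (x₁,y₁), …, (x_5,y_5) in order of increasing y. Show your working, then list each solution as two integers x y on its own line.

√467 → a₀=21, period (1,1,1,1,3,…,1,1,42); ℓ=14 even so k=13
k=0  a_k=21  p_k/q_k = 21/1
…
k=3  a_k=1  p_k/q_k = 65/3
k=4  a_k=1  p_k/q_k = 108/5
…
k=7  a_k=21  p_k/q_k = 27164/1257
k=8  a_k=3  p_k/q_k = 82767/3830
k=9  a_k=3  p_k/q_k = 275465/12747
…
k=11  a_k=1  p_k/q_k = 633697/29324
k=12  a_k=1  p_k/q_k = 991929/45901
k=13  a_k=1  p_k/q_k = 1625626/75225
fundamental: x₁=1625626, y₁=75225  (since 2642659891876 − 467·5658800625 = 1)
(1625626+75225√467)^2 = 5285319783751 + 244575431700√467
(1625626+75225√467)^3 = 17183906517558380626 + 795176361465413175√467
(1625626+75225√467)^4 = 55869210433019434807260001 + 2585318735566902940613400√467
(1625626+75225√467)^5 = 181644882158758119549456134390626 + 8405522709648569143113732563625√467

1625626 75225
5285319783751 244575431700
17183906517558380626 795176361465413175
55869210433019434807260001 2585318735566902940613400
181644882158758119549456134390626 8405522709648569143113732563625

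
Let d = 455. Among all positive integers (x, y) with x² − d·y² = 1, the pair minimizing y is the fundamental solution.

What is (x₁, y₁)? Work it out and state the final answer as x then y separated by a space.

√455 = [21; 3,42, …], period ℓ=2 (even) → k=1
i=0: a=21 ⇒ p=21, q=1
i=1: a=3 ⇒ p=64, q=3
→ (64, 3).  Check: 64²=4096, 455·3²=4095, difference 1.

64 3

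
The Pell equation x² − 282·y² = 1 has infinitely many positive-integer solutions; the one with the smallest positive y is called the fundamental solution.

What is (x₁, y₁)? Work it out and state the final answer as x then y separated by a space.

2351 140

[16; 1,3,1,4,1,3,1,32] for √282; ℓ=8 ⇒ convergent index 7
i=0: a=16 ⇒ p=16, q=1
…
i=2: a=3 ⇒ p=67, q=4
i=3: a=1 ⇒ p=84, q=5
i=4: a=4 ⇒ p=403, q=24
i=5: a=1 ⇒ p=487, q=29
i=6: a=3 ⇒ p=1864, q=111
i=7: a=1 ⇒ p=2351, q=140
(x₁, y₁) = (2351, 140);  2351² − 282·140² = 1 ✓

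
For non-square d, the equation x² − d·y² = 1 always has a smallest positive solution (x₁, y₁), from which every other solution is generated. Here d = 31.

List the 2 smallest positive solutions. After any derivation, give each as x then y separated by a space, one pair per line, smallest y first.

1520 273
4620799 829920

d=31: √d = [5; 1,1,3,5,3,1,1,10] (ℓ=8, even), read p_7/q_7
k=0  a_k=5  p_k/q_k = 5/1
…
k=2  a_k=1  p_k/q_k = 11/2
k=3  a_k=3  p_k/q_k = 39/7
…
k=5  a_k=3  p_k/q_k = 657/118
k=6  a_k=1  p_k/q_k = 863/155
k=7  a_k=1  p_k/q_k = 1520/273
(x₁, y₁) = (1520, 273);  1520² − 31·273² = 1 ✓
(1520+273√31)^2 = 4620799 + 829920√31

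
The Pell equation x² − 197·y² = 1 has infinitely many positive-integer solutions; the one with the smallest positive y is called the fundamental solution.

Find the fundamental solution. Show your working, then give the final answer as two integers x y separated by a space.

393 28

√197 = [14; 28, …], period ℓ=1 (odd) → k=1
i=0: a=14 ⇒ p=14, q=1
i=1: a=28 ⇒ p=393, q=28
fundamental: x₁=393, y₁=28  (since 154449 − 197·784 = 1)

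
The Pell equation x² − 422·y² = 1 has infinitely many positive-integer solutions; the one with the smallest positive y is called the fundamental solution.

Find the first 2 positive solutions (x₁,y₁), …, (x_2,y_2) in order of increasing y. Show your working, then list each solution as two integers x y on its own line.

[20; 1,1,5,2,1,…,1,1,40] for √422; ℓ=14 ⇒ convergent index 13
k=0  a_k=20  p_k/q_k = 20/1
k=1  a_k=1  p_k/q_k = 21/1
k=2  a_k=1  p_k/q_k = 41/2
k=3  a_k=5  p_k/q_k = 226/11
k=4  a_k=2  p_k/q_k = 493/24
…
k=8  a_k=3  p_k/q_k = 163807/7974
k=9  a_k=1  p_k/q_k = 217526/10589
…
k=12  a_k=1  p_k/q_k = 3810680/185501
k=13  a_k=1  p_k/q_k = 7022501/341850
→ (7022501, 341850).  Check: 7022501²=49315520295001, 422·341850²=49315520295000, difference 1.
n=2: (7022501,341850)∘(7022501,341850) = (7022501·7022501+422·341850·341850, 7022501·341850+341850·7022501) = (98631040590001,4801283933700)

7022501 341850
98631040590001 4801283933700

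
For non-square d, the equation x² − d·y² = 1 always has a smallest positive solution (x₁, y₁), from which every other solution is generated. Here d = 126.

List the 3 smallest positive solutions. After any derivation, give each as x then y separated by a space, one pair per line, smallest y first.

449 40
403201 35920
362074049 32256120

√126 = [11; 4,2,4,22, …], period ℓ=4 (even) → k=3
k=0  a_k=11  p_k/q_k = 11/1
…
k=2  a_k=2  p_k/q_k = 101/9
k=3  a_k=4  p_k/q_k = 449/40
fundamental: x₁=449, y₁=40  (since 201601 − 126·1600 = 1)
(x_2, y_2) = (449·449 + 126·40·40, 449·40 + 40·449) = (403201, 35920)
(x_3, y_3) = (449·403201 + 126·40·35920, 449·35920 + 40·403201) = (362074049, 32256120)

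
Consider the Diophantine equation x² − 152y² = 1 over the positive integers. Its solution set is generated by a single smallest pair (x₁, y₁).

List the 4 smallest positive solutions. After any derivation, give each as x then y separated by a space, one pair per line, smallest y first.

√152 → a₀=12, period (3,24); ℓ=2 even so k=1
a_0=12:  p_0=12·1+0=12,  q_0=12·0+1=1
a_1=3:  p_1=3·12+1=37,  q_1=3·1+0=3
fundamental: x₁=37, y₁=3  (since 1369 − 152·9 = 1)
k=2:  x_2 = 37·37+152·3·3 = 2737,  y_2 = 37·3+3·37 = 222
k=3:  x_3 = 37·2737+152·3·222 = 202501,  y_3 = 37·222+3·2737 = 16425
k=4:  x_4 = 37·202501+152·3·16425 = 14982337,  y_4 = 37·16425+3·202501 = 1215228

37 3
2737 222
202501 16425
14982337 1215228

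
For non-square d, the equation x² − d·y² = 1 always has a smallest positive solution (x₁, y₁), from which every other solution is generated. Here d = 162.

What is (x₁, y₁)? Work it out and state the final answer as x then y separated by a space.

19601 1540

√162 → a₀=12, period (1,2,1,2,12,2,1,2,1,24); ℓ=10 even so k=9
k=0  a_k=12  p_k/q_k = 12/1
k=1  a_k=1  p_k/q_k = 13/1
…
k=8  a_k=2  p_k/q_k = 14268/1121
k=9  a_k=1  p_k/q_k = 19601/1540
→ (19601, 1540).  Check: 19601²=384199201, 162·1540²=384199200, difference 1.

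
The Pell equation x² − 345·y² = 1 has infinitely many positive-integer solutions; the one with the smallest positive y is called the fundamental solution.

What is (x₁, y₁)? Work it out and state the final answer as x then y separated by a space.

6761 364

√345 → a₀=18, period (1,1,2,1,6,1,2,1,1,36); ℓ=10 even so k=9
k=0  a_k=18  p_k/q_k = 18/1
…
k=2  a_k=1  p_k/q_k = 37/2
…
k=5  a_k=6  p_k/q_k = 873/47
…
k=8  a_k=1  p_k/q_k = 3882/209
k=9  a_k=1  p_k/q_k = 6761/364
fundamental: x₁=6761, y₁=364  (since 45711121 − 345·132496 = 1)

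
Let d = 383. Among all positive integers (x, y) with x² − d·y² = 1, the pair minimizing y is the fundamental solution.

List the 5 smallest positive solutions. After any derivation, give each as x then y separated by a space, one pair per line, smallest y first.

√383 → a₀=19, period (1,1,3,19,3,1,1,38); ℓ=8 even so k=7
i=0: a=19 ⇒ p=19, q=1
…
i=2: a=1 ⇒ p=39, q=2
i=3: a=3 ⇒ p=137, q=7
i=4: a=19 ⇒ p=2642, q=135
i=5: a=3 ⇒ p=8063, q=412
i=6: a=1 ⇒ p=10705, q=547
i=7: a=1 ⇒ p=18768, q=959
(x₁, y₁) = (18768, 959);  18768² − 383·959² = 1 ✓
(18768+959√383)^2 = 704475647 + 35997024√383
(18768+959√383)^3 = 26443197867024 + 1351184291905√383
(18768+959√383)^4 = 992571874432137217 + 50718053544949056√383
(18768+959√383)^5 = 37257177852241504710288 + 1903752856512023474111√383

18768 959
704475647 35997024
26443197867024 1351184291905
992571874432137217 50718053544949056
37257177852241504710288 1903752856512023474111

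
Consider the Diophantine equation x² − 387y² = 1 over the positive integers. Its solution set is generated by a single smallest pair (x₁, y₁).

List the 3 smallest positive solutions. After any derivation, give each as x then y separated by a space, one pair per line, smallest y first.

d=387: √d = [19; 1,2,19,2,1,38] (ℓ=6, even), read p_5/q_5
step 0: (19, 1)  from 19·(1,0) + (0,1)
step 1: (20, 1)  from 1·(19,1) + (1,0)
step 2: (59, 3)  from 2·(20,1) + (19,1)
…
step 4: (2341, 119)  from 2·(1141,58) + (59,3)
step 5: (3482, 177)  from 1·(2341,119) + (1141,58)
→ (3482, 177).  Check: 3482²=12124324, 387·177²=12124323, difference 1.
(3482+177√387)^2 = 24248647 + 1232628√387
(3482+177√387)^3 = 168867574226 + 8584021215√387

3482 177
24248647 1232628
168867574226 8584021215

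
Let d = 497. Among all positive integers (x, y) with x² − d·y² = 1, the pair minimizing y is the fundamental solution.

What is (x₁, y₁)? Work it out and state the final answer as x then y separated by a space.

√497 → a₀=22, period (3,2,2,5,6,5,2,2,3,44); ℓ=10 even so k=9
a_0=22:  p_0=22·1+0=22,  q_0=22·0+1=1
…
a_6=5:  p_6=5·12685+2051=65476,  q_6=5·569+92=2937
…
a_8=2:  p_8=2·143637+65476=352750,  q_8=2·6443+2937=15823
a_9=3:  p_9=3·352750+143637=1201887,  q_9=3·15823+6443=53912
fundamental: x₁=1201887, y₁=53912  (since 1444532360769 − 497·2906503744 = 1)

1201887 53912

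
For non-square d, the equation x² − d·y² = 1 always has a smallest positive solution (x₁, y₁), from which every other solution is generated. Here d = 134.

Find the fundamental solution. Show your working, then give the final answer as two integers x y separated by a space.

[11; 1,1,2,1,3,…,1,1,22] for √134; ℓ=14 ⇒ convergent index 13
i=0: a=11 ⇒ p=11, q=1
…
i=4: a=1 ⇒ p=81, q=7
i=5: a=3 ⇒ p=301, q=26
i=6: a=1 ⇒ p=382, q=33
…
i=12: a=1 ⇒ p=84029, q=7259
i=13: a=1 ⇒ p=145925, q=12606
fundamental: x₁=145925, y₁=12606  (since 21294105625 − 134·158911236 = 1)

145925 12606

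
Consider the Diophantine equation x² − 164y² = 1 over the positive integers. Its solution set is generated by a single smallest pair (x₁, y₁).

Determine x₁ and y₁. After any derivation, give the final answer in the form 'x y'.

√164 = [12; 1,4,6,4,1,24, …], period ℓ=6 (even) → k=5
a_0=12:  p_0=12·1+0=12,  q_0=12·0+1=1
a_1=1:  p_1=1·12+1=13,  q_1=1·1+0=1
a_2=4:  p_2=4·13+12=64,  q_2=4·1+1=5
a_3=6:  p_3=6·64+13=397,  q_3=6·5+1=31
a_4=4:  p_4=4·397+64=1652,  q_4=4·31+5=129
a_5=1:  p_5=1·1652+397=2049,  q_5=1·129+31=160
fundamental: x₁=2049, y₁=160  (since 4198401 − 164·25600 = 1)

2049 160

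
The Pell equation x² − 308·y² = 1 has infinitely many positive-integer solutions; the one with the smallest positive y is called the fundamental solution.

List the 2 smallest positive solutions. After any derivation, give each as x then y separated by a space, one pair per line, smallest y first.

d=308: √d = [17; 1,1,4,1,1,34] (ℓ=6, even), read p_5/q_5
a_0=17:  p_0=17·1+0=17,  q_0=17·0+1=1
a_1=1:  p_1=1·17+1=18,  q_1=1·1+0=1
a_2=1:  p_2=1·18+17=35,  q_2=1·1+1=2
…
a_4=1:  p_4=1·158+35=193,  q_4=1·9+2=11
a_5=1:  p_5=1·193+158=351,  q_5=1·11+9=20
fundamental: x₁=351, y₁=20  (since 123201 − 308·400 = 1)
(351+20√308)^2 = 246401 + 14040√308

351 20
246401 14040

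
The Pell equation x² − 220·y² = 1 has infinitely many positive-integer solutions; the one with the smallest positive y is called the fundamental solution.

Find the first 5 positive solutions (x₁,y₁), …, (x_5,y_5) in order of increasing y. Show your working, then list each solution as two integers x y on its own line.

√220 → a₀=14, period (1,4,1,28); ℓ=4 even so k=3
i=0: a=14 ⇒ p=14, q=1
i=1: a=1 ⇒ p=15, q=1
i=2: a=4 ⇒ p=74, q=5
i=3: a=1 ⇒ p=89, q=6
fundamental: x₁=89, y₁=6  (since 7921 − 220·36 = 1)
(89+6√220)^2 = 15841 + 1068√220
(89+6√220)^3 = 2819609 + 190098√220
(89+6√220)^4 = 501874561 + 33836376√220
(89+6√220)^5 = 89330852249 + 6022684830√220

89 6
15841 1068
2819609 190098
501874561 33836376
89330852249 6022684830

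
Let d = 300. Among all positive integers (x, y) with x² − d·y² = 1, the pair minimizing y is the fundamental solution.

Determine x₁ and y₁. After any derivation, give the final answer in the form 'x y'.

√300 → a₀=17, period (3,8,3,34); ℓ=4 even so k=3
i=0: a=17 ⇒ p=17, q=1
i=1: a=3 ⇒ p=52, q=3
i=2: a=8 ⇒ p=433, q=25
i=3: a=3 ⇒ p=1351, q=78
→ (1351, 78).  Check: 1351²=1825201, 300·78²=1825200, difference 1.

1351 78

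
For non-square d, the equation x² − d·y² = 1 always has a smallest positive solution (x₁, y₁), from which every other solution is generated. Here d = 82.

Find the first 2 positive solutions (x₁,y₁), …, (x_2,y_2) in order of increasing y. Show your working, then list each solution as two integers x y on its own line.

√82 → a₀=9, period (18); ℓ=1 odd so k=1
a_0=9:  p_0=9·1+0=9,  q_0=9·0+1=1
a_1=18:  p_1=18·9+1=163,  q_1=18·1+0=18
(x₁, y₁) = (163, 18);  163² − 82·18² = 1 ✓
n=2: (163,18)∘(163,18) = (163·163+82·18·18, 163·18+18·163) = (53137,5868)

163 18
53137 5868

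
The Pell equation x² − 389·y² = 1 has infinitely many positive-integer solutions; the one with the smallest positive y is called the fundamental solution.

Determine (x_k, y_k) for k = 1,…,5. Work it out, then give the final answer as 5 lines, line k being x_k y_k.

3287049 166660
21609382256801 1095639172680
142062196675667653449 7202839293837075980
933930803041091759821507201 47352171395934637886793360
6139752624410693193862375179426249 311297815269663908222998617313300

[19; 1,2,1,1,1,1,2,1,38] for √389; ℓ=9 ⇒ convergent index 17
step 0: (19, 1)  from 19·(1,0) + (0,1)
step 1: (20, 1)  from 1·(19,1) + (1,0)
…
step 3: (79, 4)  from 1·(59,3) + (20,1)
…
step 5: (217, 11)  from 1·(138,7) + (79,4)
…
step 7: (927, 47)  from 2·(355,18) + (217,11)
step 8: (1282, 65)  from 1·(927,47) + (355,18)
…
step 10: (50925, 2582)  from 1·(49643,2517) + (1282,65)
step 11: (151493, 7681)  from 2·(50925,2582) + (49643,2517)
…
step 13: (353911, 17944)  from 1·(202418,10263) + (151493,7681)
step 14: (556329, 28207)  from 1·(353911,17944) + (202418,10263)
step 15: (910240, 46151)  from 1·(556329,28207) + (353911,17944)
step 16: (2376809, 120509)  from 2·(910240,46151) + (556329,28207)
step 17: (3287049, 166660)  from 1·(2376809,120509) + (910240,46151)
→ (3287049, 166660).  Check: 3287049²=10804691128401, 389·166660²=10804691128400, difference 1.
(x_2, y_2) = (3287049·3287049 + 389·166660·166660, 3287049·166660 + 166660·3287049) = (21609382256801, 1095639172680)
(x_3, y_3) = (3287049·21609382256801 + 389·166660·1095639172680, 3287049·1095639172680 + 166660·21609382256801) = (142062196675667653449, 7202839293837075980)
(x_4, y_4) = (3287049·142062196675667653449 + 389·166660·7202839293837075980, 3287049·7202839293837075980 + 166660·142062196675667653449) = (933930803041091759821507201, 47352171395934637886793360)
(x_5, y_5) = (3287049·933930803041091759821507201 + 389·166660·47352171395934637886793360, 3287049·47352171395934637886793360 + 166660·933930803041091759821507201) = (6139752624410693193862375179426249, 311297815269663908222998617313300)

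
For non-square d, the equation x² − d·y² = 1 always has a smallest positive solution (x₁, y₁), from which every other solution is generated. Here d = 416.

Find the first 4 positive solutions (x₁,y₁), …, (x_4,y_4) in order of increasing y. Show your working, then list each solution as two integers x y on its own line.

√416 → a₀=20, period (2,1,1,9,1,1,2,40); ℓ=8 even so k=7
step 0: (20, 1)  from 20·(1,0) + (0,1)
step 1: (41, 2)  from 2·(20,1) + (1,0)
step 2: (61, 3)  from 1·(41,2) + (20,1)
…
step 4: (979, 48)  from 9·(102,5) + (61,3)
step 5: (1081, 53)  from 1·(979,48) + (102,5)
step 6: (2060, 101)  from 1·(1081,53) + (979,48)
step 7: (5201, 255)  from 2·(2060,101) + (1081,53)
→ (5201, 255).  Check: 5201²=27050401, 416·255²=27050400, difference 1.
(5201+255√416)^2 = 54100801 + 2652510√416
(5201+255√416)^3 = 562756526801 + 27591408765√416
(5201+255√416)^4 = 5853793337683201 + 287005831321020√416

5201 255
54100801 2652510
562756526801 27591408765
5853793337683201 287005831321020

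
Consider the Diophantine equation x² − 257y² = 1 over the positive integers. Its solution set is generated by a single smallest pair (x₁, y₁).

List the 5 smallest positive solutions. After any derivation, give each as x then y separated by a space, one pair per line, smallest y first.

513 32
526337 32832
540021249 33685600
554061275137 34561392768
568466328269313 35459955294368

√257 = [16; 32, …], period ℓ=1 (odd) → k=1
a_0=16:  p_0=16·1+0=16,  q_0=16·0+1=1
a_1=32:  p_1=32·16+1=513,  q_1=32·1+0=32
fundamental: x₁=513, y₁=32  (since 263169 − 257·1024 = 1)
(x_2, y_2) = (513·513 + 257·32·32, 513·32 + 32·513) = (526337, 32832)
(x_3, y_3) = (513·526337 + 257·32·32832, 513·32832 + 32·526337) = (540021249, 33685600)
(x_4, y_4) = (513·540021249 + 257·32·33685600, 513·33685600 + 32·540021249) = (554061275137, 34561392768)
(x_5, y_5) = (513·554061275137 + 257·32·34561392768, 513·34561392768 + 32·554061275137) = (568466328269313, 35459955294368)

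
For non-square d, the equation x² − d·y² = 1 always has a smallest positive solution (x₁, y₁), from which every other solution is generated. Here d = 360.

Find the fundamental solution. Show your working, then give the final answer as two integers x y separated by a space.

√360 = [18; 1,36, …], period ℓ=2 (even) → k=1
step 0: (18, 1)  from 18·(1,0) + (0,1)
step 1: (19, 1)  from 1·(18,1) + (1,0)
fundamental: x₁=19, y₁=1  (since 361 − 360·1 = 1)

19 1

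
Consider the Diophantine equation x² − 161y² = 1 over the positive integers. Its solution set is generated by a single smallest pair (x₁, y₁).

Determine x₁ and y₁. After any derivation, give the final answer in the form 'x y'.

√161 = [12; 1,2,4,1,2,1,4,2,1,24, …], period ℓ=10 (even) → k=9
i=0: a=12 ⇒ p=12, q=1
i=1: a=1 ⇒ p=13, q=1
i=2: a=2 ⇒ p=38, q=3
…
i=6: a=1 ⇒ p=774, q=61
…
i=8: a=2 ⇒ p=8108, q=639
i=9: a=1 ⇒ p=11775, q=928
→ (11775, 928).  Check: 11775²=138650625, 161·928²=138650624, difference 1.

11775 928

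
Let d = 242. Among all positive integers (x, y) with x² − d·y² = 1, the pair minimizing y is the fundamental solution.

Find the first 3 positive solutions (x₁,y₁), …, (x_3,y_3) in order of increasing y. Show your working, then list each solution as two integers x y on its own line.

19601 1260
768398401 49394520
30122754096401 1936363971780

d=242: √d = [15; 1,1,3,1,14,1,3,1,1,30] (ℓ=10, even), read p_9/q_9
k=0  a_k=15  p_k/q_k = 15/1
…
k=4  a_k=1  p_k/q_k = 140/9
…
k=8  a_k=1  p_k/q_k = 10905/701
k=9  a_k=1  p_k/q_k = 19601/1260
(x₁, y₁) = (19601, 1260);  19601² − 242·1260² = 1 ✓
k=2:  x_2 = 19601·19601+242·1260·1260 = 768398401,  y_2 = 19601·1260+1260·19601 = 49394520
k=3:  x_3 = 19601·768398401+242·1260·49394520 = 30122754096401,  y_3 = 19601·49394520+1260·768398401 = 1936363971780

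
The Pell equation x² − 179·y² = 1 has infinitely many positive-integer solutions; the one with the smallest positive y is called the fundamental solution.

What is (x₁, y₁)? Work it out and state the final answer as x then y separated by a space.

√179 = [13; 2,1,1,1,3,…,1,2,26, …], period ℓ=14 (even) → k=13
step 0: (13, 1)  from 13·(1,0) + (0,1)
step 1: (27, 2)  from 2·(13,1) + (1,0)
step 2: (40, 3)  from 1·(27,2) + (13,1)
step 3: (67, 5)  from 1·(40,3) + (27,2)
…
step 5: (388, 29)  from 3·(107,8) + (67,5)
…
step 9: (438125, 32747)  from 3·(137042,10243) + (26999,2018)
…
step 11: (1013292, 75737)  from 1·(575167,42990) + (438125,32747)
step 12: (1588459, 118727)  from 1·(1013292,75737) + (575167,42990)
step 13: (4190210, 313191)  from 2·(1588459,118727) + (1013292,75737)
→ (4190210, 313191).  Check: 4190210²=17557859844100, 179·313191²=17557859844099, difference 1.

4190210 313191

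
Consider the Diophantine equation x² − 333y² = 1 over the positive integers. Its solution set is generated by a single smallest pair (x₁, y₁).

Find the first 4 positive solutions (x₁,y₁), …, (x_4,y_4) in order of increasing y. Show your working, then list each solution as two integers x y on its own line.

73 4
10657 584
1555849 85260
227143297 12447376

[18; 4,36] for √333; ℓ=2 ⇒ convergent index 1
i=0: a=18 ⇒ p=18, q=1
i=1: a=4 ⇒ p=73, q=4
fundamental: x₁=73, y₁=4  (since 5329 − 333·16 = 1)
n=2: (73,4)∘(73,4) = (73·73+333·4·4, 73·4+4·73) = (10657,584)
n=3: (10657,584)∘(73,4) = (73·10657+333·4·584, 73·584+4·10657) = (1555849,85260)
n=4: (1555849,85260)∘(73,4) = (73·1555849+333·4·85260, 73·85260+4·1555849) = (227143297,12447376)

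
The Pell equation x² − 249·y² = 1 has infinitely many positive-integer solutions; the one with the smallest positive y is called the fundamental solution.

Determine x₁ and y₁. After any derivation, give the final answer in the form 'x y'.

√249 → a₀=15, period (1,3,1,1,5,…,3,1,30); ℓ=16 even so k=15
a_0=15:  p_0=15·1+0=15,  q_0=15·0+1=1
a_1=1:  p_1=1·15+1=16,  q_1=1·1+0=1
a_2=3:  p_2=3·16+15=63,  q_2=3·1+1=4
a_3=1:  p_3=1·63+16=79,  q_3=1·4+1=5
a_4=1:  p_4=1·79+63=142,  q_4=1·5+4=9
a_5=5:  p_5=5·142+79=789,  q_5=5·9+5=50
…
a_9=3:  p_9=3·36751+3582=113835,  q_9=3·2329+227=7214
…
a_11=5:  p_11=5·150586+113835=866765,  q_11=5·9543+7214=54929
…
a_13=1:  p_13=1·1017351+866765=1884116,  q_13=1·64472+54929=119401
a_14=3:  p_14=3·1884116+1017351=6669699,  q_14=3·119401+64472=422675
a_15=1:  p_15=1·6669699+1884116=8553815,  q_15=1·422675+119401=542076
fundamental: x₁=8553815, y₁=542076  (since 73167751054225 − 249·293846389776 = 1)

8553815 542076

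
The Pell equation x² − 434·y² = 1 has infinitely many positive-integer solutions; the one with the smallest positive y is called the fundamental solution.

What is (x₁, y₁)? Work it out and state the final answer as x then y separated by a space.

√434 = [20; 1,4,1,40, …], period ℓ=4 (even) → k=3
a_0=20:  p_0=20·1+0=20,  q_0=20·0+1=1
a_1=1:  p_1=1·20+1=21,  q_1=1·1+0=1
a_2=4:  p_2=4·21+20=104,  q_2=4·1+1=5
a_3=1:  p_3=1·104+21=125,  q_3=1·5+1=6
→ (125, 6).  Check: 125²=15625, 434·6²=15624, difference 1.

125 6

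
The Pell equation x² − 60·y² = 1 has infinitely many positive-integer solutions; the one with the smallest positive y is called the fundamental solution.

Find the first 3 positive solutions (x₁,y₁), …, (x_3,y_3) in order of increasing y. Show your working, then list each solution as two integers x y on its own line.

[7; 1,2,1,14] for √60; ℓ=4 ⇒ convergent index 3
k=0  a_k=7  p_k/q_k = 7/1
k=1  a_k=1  p_k/q_k = 8/1
k=2  a_k=2  p_k/q_k = 23/3
k=3  a_k=1  p_k/q_k = 31/4
→ (31, 4).  Check: 31²=961, 60·4²=960, difference 1.
(31+4√60)^2 = 1921 + 248√60
(31+4√60)^3 = 119071 + 15372√60

31 4
1921 248
119071 15372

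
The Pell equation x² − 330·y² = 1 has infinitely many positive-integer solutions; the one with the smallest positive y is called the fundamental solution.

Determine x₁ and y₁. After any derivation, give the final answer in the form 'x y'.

109 6

d=330: √d = [18; 6,36] (ℓ=2, even), read p_1/q_1
k=0  a_k=18  p_k/q_k = 18/1
k=1  a_k=6  p_k/q_k = 109/6
fundamental: x₁=109, y₁=6  (since 11881 − 330·36 = 1)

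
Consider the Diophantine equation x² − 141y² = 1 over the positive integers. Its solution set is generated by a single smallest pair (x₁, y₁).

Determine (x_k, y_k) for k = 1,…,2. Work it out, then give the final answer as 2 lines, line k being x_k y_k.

95 8
18049 1520

d=141: √d = [11; 1,6,1,22] (ℓ=4, even), read p_3/q_3
k=0  a_k=11  p_k/q_k = 11/1
…
k=2  a_k=6  p_k/q_k = 83/7
k=3  a_k=1  p_k/q_k = 95/8
→ (95, 8).  Check: 95²=9025, 141·8²=9024, difference 1.
n=2: (95,8)∘(95,8) = (95·95+141·8·8, 95·8+8·95) = (18049,1520)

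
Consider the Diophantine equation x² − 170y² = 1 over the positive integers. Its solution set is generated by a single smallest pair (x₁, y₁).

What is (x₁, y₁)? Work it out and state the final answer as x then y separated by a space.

d=170: √d = [13; 26] (ℓ=1, odd), read p_1/q_1
step 0: (13, 1)  from 13·(1,0) + (0,1)
step 1: (339, 26)  from 26·(13,1) + (1,0)
→ (339, 26).  Check: 339²=114921, 170·26²=114920, difference 1.

339 26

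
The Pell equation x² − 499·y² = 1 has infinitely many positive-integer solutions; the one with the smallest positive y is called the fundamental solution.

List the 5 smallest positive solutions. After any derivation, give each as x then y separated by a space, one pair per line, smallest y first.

[22; 2,1,21,1,2,44] for √499; ℓ=6 ⇒ convergent index 5
i=0: a=22 ⇒ p=22, q=1
i=1: a=2 ⇒ p=45, q=2
…
i=3: a=21 ⇒ p=1452, q=65
i=4: a=1 ⇒ p=1519, q=68
i=5: a=2 ⇒ p=4490, q=201
→ (4490, 201).  Check: 4490²=20160100, 499·201²=20160099, difference 1.
k=2:  x_2 = 4490·4490+499·201·201 = 40320199,  y_2 = 4490·201+201·4490 = 1804980
k=3:  x_3 = 4490·40320199+499·201·1804980 = 362075382530,  y_3 = 4490·1804980+201·40320199 = 16208720199
k=4:  x_4 = 4490·362075382530+499·201·16208720199 = 3251436894799201,  y_4 = 4490·16208720199+201·362075382530 = 145554305582040
k=5:  x_5 = 4490·3251436894799201+499·201·145554305582040 = 29197902953221442450,  y_5 = 4490·145554305582040+201·3251436894799201 = 1307077647917999001

4490 201
40320199 1804980
362075382530 16208720199
3251436894799201 145554305582040
29197902953221442450 1307077647917999001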